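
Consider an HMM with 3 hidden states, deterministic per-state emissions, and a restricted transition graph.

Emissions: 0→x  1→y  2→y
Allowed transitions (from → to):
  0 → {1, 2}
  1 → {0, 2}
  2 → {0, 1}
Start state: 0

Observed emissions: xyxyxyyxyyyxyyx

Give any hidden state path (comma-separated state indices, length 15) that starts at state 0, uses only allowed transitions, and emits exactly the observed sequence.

  0: obs=x cand={0} pick 0 [start]
  1: obs=y cand={1,2} pick 1 [0->1 ok]
  2: obs=x cand={0} pick 0 [1->0 ok]
  3: obs=y cand={1,2} pick 2 [0->2 ok]
  4: obs=x cand={0} pick 0 [2->0 ok]
  5: obs=y cand={1,2} pick 2 [0->2 ok]
  6: obs=y cand={1,2} pick 1 [2->1 ok]
  7: obs=x cand={0} pick 0 [1->0 ok]
  8: obs=y cand={1,2} pick 2 [0->2 ok]
  9: obs=y cand={1,2} pick 1 [2->1 ok]
  10: obs=y cand={1,2} pick 2 [1->2 ok]
  11: obs=x cand={0} pick 0 [2->0 ok]
  12: obs=y cand={1,2} pick 1 [0->1 ok]
  13: obs=y cand={1,2} pick 2 [1->2 ok]
  14: obs=x cand={0} pick 0 [2->0 ok]

0,1,0,2,0,2,1,0,2,1,2,0,1,2,0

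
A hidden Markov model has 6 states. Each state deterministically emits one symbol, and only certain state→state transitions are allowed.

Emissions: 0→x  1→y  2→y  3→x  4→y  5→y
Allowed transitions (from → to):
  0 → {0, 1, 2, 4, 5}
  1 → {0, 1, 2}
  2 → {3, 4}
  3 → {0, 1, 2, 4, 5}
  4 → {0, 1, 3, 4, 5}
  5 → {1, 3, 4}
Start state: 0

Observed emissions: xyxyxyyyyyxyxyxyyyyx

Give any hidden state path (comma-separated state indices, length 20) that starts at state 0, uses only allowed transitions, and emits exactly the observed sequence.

0,2,3,4,3,1,1,2,4,1,0,1,0,1,0,5,1,2,4,3

  0: obs=x cand={0,3} pick 0 [start]
  1: obs=y cand={1,2,4,5} pick 2 [0->2 ok]
  2: obs=x cand={0,3} pick 3 [2->3 ok]
  3: obs=y cand={1,2,4,5} pick 4 [3->4 ok]
  4: obs=x cand={0,3} pick 3 [4->3 ok]
  5: obs=y cand={1,2,4,5} pick 1 [3->1 ok]
  6: obs=y cand={1,2,4,5} pick 1 [1->1 ok]
  7: obs=y cand={1,2,4,5} pick 2 [1->2 ok]
  8: obs=y cand={1,2,4,5} pick 4 [2->4 ok]
  9: obs=y cand={1,2,4,5} pick 1 [4->1 ok]
  10: obs=x cand={0,3} pick 0 [1->0 ok]
  11: obs=y cand={1,2,4,5} pick 1 [0->1 ok]
  12: obs=x cand={0,3} pick 0 [1->0 ok]
  13: obs=y cand={1,2,4,5} pick 1 [0->1 ok]
  14: obs=x cand={0,3} pick 0 [1->0 ok]
  15: obs=y cand={1,2,4,5} pick 5 [0->5 ok]
  16: obs=y cand={1,2,4,5} pick 1 [5->1 ok]
  17: obs=y cand={1,2,4,5} pick 2 [1->2 ok]
  18: obs=y cand={1,2,4,5} pick 4 [2->4 ok]
  19: obs=x cand={0,3} pick 3 [4->3 ok]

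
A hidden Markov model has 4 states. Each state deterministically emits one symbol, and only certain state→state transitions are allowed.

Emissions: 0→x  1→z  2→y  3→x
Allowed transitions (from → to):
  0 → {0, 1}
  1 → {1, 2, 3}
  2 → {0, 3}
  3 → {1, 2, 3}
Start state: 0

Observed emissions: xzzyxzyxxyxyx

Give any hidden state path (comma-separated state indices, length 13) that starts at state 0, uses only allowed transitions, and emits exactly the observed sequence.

  [0] x  {0,3}  => 0  start
  [1] z  {1}  => 1  0->1 ok
  [2] z  {1}  => 1  1->1 ok
  [3] y  {2}  => 2  1->2 ok
  [4] x  {0,3}  => 3  2->3 ok
  [5] z  {1}  => 1  3->1 ok
  [6] y  {2}  => 2  1->2 ok
  [7] x  {0,3}  => 3  2->3 ok
  [8] x  {0,3}  => 3  3->3 ok
  [9] y  {2}  => 2  3->2 ok
  [10] x  {0,3}  => 3  2->3 ok
  [11] y  {2}  => 2  3->2 ok
  [12] x  {0,3}  => 0  2->0 ok

0,1,1,2,3,1,2,3,3,2,3,2,0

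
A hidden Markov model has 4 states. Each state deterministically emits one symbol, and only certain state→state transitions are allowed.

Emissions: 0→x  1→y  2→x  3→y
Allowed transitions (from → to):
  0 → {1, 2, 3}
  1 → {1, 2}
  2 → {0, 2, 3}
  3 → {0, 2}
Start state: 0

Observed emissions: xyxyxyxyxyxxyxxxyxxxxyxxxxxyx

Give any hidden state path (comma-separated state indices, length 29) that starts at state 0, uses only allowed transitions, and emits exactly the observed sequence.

  pos 0: x in {0,2}, choose 0; start
  pos 1: y in {1,3}, choose 3; 0->3 ok
  pos 2: x in {0,2}, choose 2; 3->2 ok
  pos 3: y in {1,3}, choose 3; 2->3 ok
  pos 4: x in {0,2}, choose 0; 3->0 ok
  pos 5: y in {1,3}, choose 3; 0->3 ok
  pos 6: x in {0,2}, choose 0; 3->0 ok
  pos 7: y in {1,3}, choose 3; 0->3 ok
  pos 8: x in {0,2}, choose 2; 3->2 ok
  pos 9: y in {1,3}, choose 3; 2->3 ok
  pos 10: x in {0,2}, choose 2; 3->2 ok
  pos 11: x in {0,2}, choose 2; 2->2 ok
  pos 12: y in {1,3}, choose 3; 2->3 ok
  pos 13: x in {0,2}, choose 0; 3->0 ok
  pos 14: x in {0,2}, choose 2; 0->2 ok
  pos 15: x in {0,2}, choose 0; 2->0 ok
  pos 16: y in {1,3}, choose 3; 0->3 ok
  pos 17: x in {0,2}, choose 2; 3->2 ok
  pos 18: x in {0,2}, choose 0; 2->0 ok
  pos 19: x in {0,2}, choose 2; 0->2 ok
  pos 20: x in {0,2}, choose 0; 2->0 ok
  pos 21: y in {1,3}, choose 3; 0->3 ok
  pos 22: x in {0,2}, choose 2; 3->2 ok
  pos 23: x in {0,2}, choose 2; 2->2 ok
  pos 24: x in {0,2}, choose 2; 2->2 ok
  pos 25: x in {0,2}, choose 0; 2->0 ok
  pos 26: x in {0,2}, choose 2; 0->2 ok
  pos 27: y in {1,3}, choose 3; 2->3 ok
  pos 28: x in {0,2}, choose 0; 3->0 ok

0,3,2,3,0,3,0,3,2,3,2,2,3,0,2,0,3,2,0,2,0,3,2,2,2,0,2,3,0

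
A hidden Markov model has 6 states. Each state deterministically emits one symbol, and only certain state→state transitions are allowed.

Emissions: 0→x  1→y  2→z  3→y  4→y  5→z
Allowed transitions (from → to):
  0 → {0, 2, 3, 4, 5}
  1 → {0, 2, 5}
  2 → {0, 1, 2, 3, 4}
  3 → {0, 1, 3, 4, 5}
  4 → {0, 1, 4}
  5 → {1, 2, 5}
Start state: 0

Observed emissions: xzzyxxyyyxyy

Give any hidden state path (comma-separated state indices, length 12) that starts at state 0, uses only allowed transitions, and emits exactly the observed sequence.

  0: obs=x cand={0} pick 0 [start]
  1: obs=z cand={2,5} pick 5 [0->5 ok]
  2: obs=z cand={2,5} pick 5 [5->5 ok]
  3: obs=y cand={1,3,4} pick 1 [5->1 ok]
  4: obs=x cand={0} pick 0 [1->0 ok]
  5: obs=x cand={0} pick 0 [0->0 ok]
  6: obs=y cand={1,3,4} pick 4 [0->4 ok]
  7: obs=y cand={1,3,4} pick 4 [4->4 ok]
  8: obs=y cand={1,3,4} pick 4 [4->4 ok]
  9: obs=x cand={0} pick 0 [4->0 ok]
  10: obs=y cand={1,3,4} pick 4 [0->4 ok]
  11: obs=y cand={1,3,4} pick 1 [4->1 ok]

0,5,5,1,0,0,4,4,4,0,4,1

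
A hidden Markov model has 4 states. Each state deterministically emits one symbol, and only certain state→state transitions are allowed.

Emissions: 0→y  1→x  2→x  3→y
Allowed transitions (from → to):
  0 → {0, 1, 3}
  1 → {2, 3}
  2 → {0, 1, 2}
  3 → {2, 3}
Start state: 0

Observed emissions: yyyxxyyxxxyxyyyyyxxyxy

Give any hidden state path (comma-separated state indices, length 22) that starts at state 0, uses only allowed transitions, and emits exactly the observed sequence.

0,0,3,2,1,3,3,2,2,1,3,2,0,3,3,3,3,2,2,0,1,3

  0: obs=y cand={0,3} pick 0 [start]
  1: obs=y cand={0,3} pick 0 [0->0 ok]
  2: obs=y cand={0,3} pick 3 [0->3 ok]
  3: obs=x cand={1,2} pick 2 [3->2 ok]
  4: obs=x cand={1,2} pick 1 [2->1 ok]
  5: obs=y cand={0,3} pick 3 [1->3 ok]
  6: obs=y cand={0,3} pick 3 [3->3 ok]
  7: obs=x cand={1,2} pick 2 [3->2 ok]
  8: obs=x cand={1,2} pick 2 [2->2 ok]
  9: obs=x cand={1,2} pick 1 [2->1 ok]
  10: obs=y cand={0,3} pick 3 [1->3 ok]
  11: obs=x cand={1,2} pick 2 [3->2 ok]
  12: obs=y cand={0,3} pick 0 [2->0 ok]
  13: obs=y cand={0,3} pick 3 [0->3 ok]
  14: obs=y cand={0,3} pick 3 [3->3 ok]
  15: obs=y cand={0,3} pick 3 [3->3 ok]
  16: obs=y cand={0,3} pick 3 [3->3 ok]
  17: obs=x cand={1,2} pick 2 [3->2 ok]
  18: obs=x cand={1,2} pick 2 [2->2 ok]
  19: obs=y cand={0,3} pick 0 [2->0 ok]
  20: obs=x cand={1,2} pick 1 [0->1 ok]
  21: obs=y cand={0,3} pick 3 [1->3 ok]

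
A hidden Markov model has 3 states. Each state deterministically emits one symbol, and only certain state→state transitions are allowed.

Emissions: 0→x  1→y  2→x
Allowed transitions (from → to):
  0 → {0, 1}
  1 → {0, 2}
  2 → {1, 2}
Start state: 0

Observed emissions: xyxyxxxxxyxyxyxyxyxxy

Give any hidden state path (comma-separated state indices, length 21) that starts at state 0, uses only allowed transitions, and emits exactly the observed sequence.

  [0] x  {0,2}  => 0  start
  [1] y  {1}  => 1  0->1 ok
  [2] x  {0,2}  => 0  1->0 ok
  [3] y  {1}  => 1  0->1 ok
  [4] x  {0,2}  => 2  1->2 ok
  [5] x  {0,2}  => 2  2->2 ok
  [6] x  {0,2}  => 2  2->2 ok
  [7] x  {0,2}  => 2  2->2 ok
  [8] x  {0,2}  => 2  2->2 ok
  [9] y  {1}  => 1  2->1 ok
  [10] x  {0,2}  => 2  1->2 ok
  [11] y  {1}  => 1  2->1 ok
  [12] x  {0,2}  => 0  1->0 ok
  [13] y  {1}  => 1  0->1 ok
  [14] x  {0,2}  => 0  1->0 ok
  [15] y  {1}  => 1  0->1 ok
  [16] x  {0,2}  => 0  1->0 ok
  [17] y  {1}  => 1  0->1 ok
  [18] x  {0,2}  => 0  1->0 ok
  [19] x  {0,2}  => 0  0->0 ok
  [20] y  {1}  => 1  0->1 ok

0,1,0,1,2,2,2,2,2,1,2,1,0,1,0,1,0,1,0,0,1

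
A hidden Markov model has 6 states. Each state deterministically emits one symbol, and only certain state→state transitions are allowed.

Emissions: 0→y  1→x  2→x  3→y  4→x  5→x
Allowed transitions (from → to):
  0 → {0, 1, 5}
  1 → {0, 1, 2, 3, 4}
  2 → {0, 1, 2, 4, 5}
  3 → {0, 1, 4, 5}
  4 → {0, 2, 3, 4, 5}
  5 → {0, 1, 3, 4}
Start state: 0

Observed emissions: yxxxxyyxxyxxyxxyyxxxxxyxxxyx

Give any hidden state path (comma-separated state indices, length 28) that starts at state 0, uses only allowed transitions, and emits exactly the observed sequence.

0,1,1,4,5,3,0,5,1,0,5,1,0,5,4,3,0,5,1,2,2,1,0,1,4,4,0,5

  pos 0: y in {0,3}, choose 0; start
  pos 1: x in {1,2,4,5}, choose 1; 0->1 ok
  pos 2: x in {1,2,4,5}, choose 1; 1->1 ok
  pos 3: x in {1,2,4,5}, choose 4; 1->4 ok
  pos 4: x in {1,2,4,5}, choose 5; 4->5 ok
  pos 5: y in {0,3}, choose 3; 5->3 ok
  pos 6: y in {0,3}, choose 0; 3->0 ok
  pos 7: x in {1,2,4,5}, choose 5; 0->5 ok
  pos 8: x in {1,2,4,5}, choose 1; 5->1 ok
  pos 9: y in {0,3}, choose 0; 1->0 ok
  pos 10: x in {1,2,4,5}, choose 5; 0->5 ok
  pos 11: x in {1,2,4,5}, choose 1; 5->1 ok
  pos 12: y in {0,3}, choose 0; 1->0 ok
  pos 13: x in {1,2,4,5}, choose 5; 0->5 ok
  pos 14: x in {1,2,4,5}, choose 4; 5->4 ok
  pos 15: y in {0,3}, choose 3; 4->3 ok
  pos 16: y in {0,3}, choose 0; 3->0 ok
  pos 17: x in {1,2,4,5}, choose 5; 0->5 ok
  pos 18: x in {1,2,4,5}, choose 1; 5->1 ok
  pos 19: x in {1,2,4,5}, choose 2; 1->2 ok
  pos 20: x in {1,2,4,5}, choose 2; 2->2 ok
  pos 21: x in {1,2,4,5}, choose 1; 2->1 ok
  pos 22: y in {0,3}, choose 0; 1->0 ok
  pos 23: x in {1,2,4,5}, choose 1; 0->1 ok
  pos 24: x in {1,2,4,5}, choose 4; 1->4 ok
  pos 25: x in {1,2,4,5}, choose 4; 4->4 ok
  pos 26: y in {0,3}, choose 0; 4->0 ok
  pos 27: x in {1,2,4,5}, choose 5; 0->5 ok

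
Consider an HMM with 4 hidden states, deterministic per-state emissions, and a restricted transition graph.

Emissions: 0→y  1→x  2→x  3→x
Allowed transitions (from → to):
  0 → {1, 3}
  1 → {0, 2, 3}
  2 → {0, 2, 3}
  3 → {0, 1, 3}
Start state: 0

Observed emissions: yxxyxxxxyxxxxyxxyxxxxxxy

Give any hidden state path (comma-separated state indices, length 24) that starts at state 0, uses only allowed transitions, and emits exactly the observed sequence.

  0: obs=y cand={0} pick 0 [start]
  1: obs=x cand={1,2,3} pick 1 [0->1 ok]
  2: obs=x cand={1,2,3} pick 3 [1->3 ok]
  3: obs=y cand={0} pick 0 [3->0 ok]
  4: obs=x cand={1,2,3} pick 1 [0->1 ok]
  5: obs=x cand={1,2,3} pick 3 [1->3 ok]
  6: obs=x cand={1,2,3} pick 3 [3->3 ok]
  7: obs=x cand={1,2,3} pick 3 [3->3 ok]
  8: obs=y cand={0} pick 0 [3->0 ok]
  9: obs=x cand={1,2,3} pick 3 [0->3 ok]
  10: obs=x cand={1,2,3} pick 3 [3->3 ok]
  11: obs=x cand={1,2,3} pick 3 [3->3 ok]
  12: obs=x cand={1,2,3} pick 1 [3->1 ok]
  13: obs=y cand={0} pick 0 [1->0 ok]
  14: obs=x cand={1,2,3} pick 1 [0->1 ok]
  15: obs=x cand={1,2,3} pick 3 [1->3 ok]
  16: obs=y cand={0} pick 0 [3->0 ok]
  17: obs=x cand={1,2,3} pick 1 [0->1 ok]
  18: obs=x cand={1,2,3} pick 3 [1->3 ok]
  19: obs=x cand={1,2,3} pick 3 [3->3 ok]
  20: obs=x cand={1,2,3} pick 1 [3->1 ok]
  21: obs=x cand={1,2,3} pick 3 [1->3 ok]
  22: obs=x cand={1,2,3} pick 3 [3->3 ok]
  23: obs=y cand={0} pick 0 [3->0 ok]

0,1,3,0,1,3,3,3,0,3,3,3,1,0,1,3,0,1,3,3,1,3,3,0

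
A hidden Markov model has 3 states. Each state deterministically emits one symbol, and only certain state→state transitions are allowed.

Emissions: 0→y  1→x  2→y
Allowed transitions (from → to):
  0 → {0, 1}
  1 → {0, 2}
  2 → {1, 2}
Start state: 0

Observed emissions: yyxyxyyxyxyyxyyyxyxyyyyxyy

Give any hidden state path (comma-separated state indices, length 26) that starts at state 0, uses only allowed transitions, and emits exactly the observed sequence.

  0: obs=y cand={0,2} pick 0 [start]
  1: obs=y cand={0,2} pick 0 [0->0 ok]
  2: obs=x cand={1} pick 1 [0->1 ok]
  3: obs=y cand={0,2} pick 0 [1->0 ok]
  4: obs=x cand={1} pick 1 [0->1 ok]
  5: obs=y cand={0,2} pick 0 [1->0 ok]
  6: obs=y cand={0,2} pick 0 [0->0 ok]
  7: obs=x cand={1} pick 1 [0->1 ok]
  8: obs=y cand={0,2} pick 2 [1->2 ok]
  9: obs=x cand={1} pick 1 [2->1 ok]
  10: obs=y cand={0,2} pick 2 [1->2 ok]
  11: obs=y cand={0,2} pick 2 [2->2 ok]
  12: obs=x cand={1} pick 1 [2->1 ok]
  13: obs=y cand={0,2} pick 2 [1->2 ok]
  14: obs=y cand={0,2} pick 2 [2->2 ok]
  15: obs=y cand={0,2} pick 2 [2->2 ok]
  16: obs=x cand={1} pick 1 [2->1 ok]
  17: obs=y cand={0,2} pick 2 [1->2 ok]
  18: obs=x cand={1} pick 1 [2->1 ok]
  19: obs=y cand={0,2} pick 2 [1->2 ok]
  20: obs=y cand={0,2} pick 2 [2->2 ok]
  21: obs=y cand={0,2} pick 2 [2->2 ok]
  22: obs=y cand={0,2} pick 2 [2->2 ok]
  23: obs=x cand={1} pick 1 [2->1 ok]
  24: obs=y cand={0,2} pick 2 [1->2 ok]
  25: obs=y cand={0,2} pick 2 [2->2 ok]

0,0,1,0,1,0,0,1,2,1,2,2,1,2,2,2,1,2,1,2,2,2,2,1,2,2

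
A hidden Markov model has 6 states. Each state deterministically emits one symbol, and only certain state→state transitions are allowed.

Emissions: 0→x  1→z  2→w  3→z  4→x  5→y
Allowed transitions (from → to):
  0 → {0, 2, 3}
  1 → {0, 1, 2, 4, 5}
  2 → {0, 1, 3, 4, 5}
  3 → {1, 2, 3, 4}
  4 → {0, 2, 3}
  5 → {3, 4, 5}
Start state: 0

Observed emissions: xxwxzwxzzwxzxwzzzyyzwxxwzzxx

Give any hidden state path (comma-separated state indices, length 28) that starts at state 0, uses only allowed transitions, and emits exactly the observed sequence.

0,0,2,0,3,2,4,3,3,2,0,3,4,2,1,1,1,5,5,3,2,4,0,2,3,1,4,0

  pos 0: x in {0,4}, choose 0; start
  pos 1: x in {0,4}, choose 0; 0->0 ok
  pos 2: w in {2}, choose 2; 0->2 ok
  pos 3: x in {0,4}, choose 0; 2->0 ok
  pos 4: z in {1,3}, choose 3; 0->3 ok
  pos 5: w in {2}, choose 2; 3->2 ok
  pos 6: x in {0,4}, choose 4; 2->4 ok
  pos 7: z in {1,3}, choose 3; 4->3 ok
  pos 8: z in {1,3}, choose 3; 3->3 ok
  pos 9: w in {2}, choose 2; 3->2 ok
  pos 10: x in {0,4}, choose 0; 2->0 ok
  pos 11: z in {1,3}, choose 3; 0->3 ok
  pos 12: x in {0,4}, choose 4; 3->4 ok
  pos 13: w in {2}, choose 2; 4->2 ok
  pos 14: z in {1,3}, choose 1; 2->1 ok
  pos 15: z in {1,3}, choose 1; 1->1 ok
  pos 16: z in {1,3}, choose 1; 1->1 ok
  pos 17: y in {5}, choose 5; 1->5 ok
  pos 18: y in {5}, choose 5; 5->5 ok
  pos 19: z in {1,3}, choose 3; 5->3 ok
  pos 20: w in {2}, choose 2; 3->2 ok
  pos 21: x in {0,4}, choose 4; 2->4 ok
  pos 22: x in {0,4}, choose 0; 4->0 ok
  pos 23: w in {2}, choose 2; 0->2 ok
  pos 24: z in {1,3}, choose 3; 2->3 ok
  pos 25: z in {1,3}, choose 1; 3->1 ok
  pos 26: x in {0,4}, choose 4; 1->4 ok
  pos 27: x in {0,4}, choose 0; 4->0 ok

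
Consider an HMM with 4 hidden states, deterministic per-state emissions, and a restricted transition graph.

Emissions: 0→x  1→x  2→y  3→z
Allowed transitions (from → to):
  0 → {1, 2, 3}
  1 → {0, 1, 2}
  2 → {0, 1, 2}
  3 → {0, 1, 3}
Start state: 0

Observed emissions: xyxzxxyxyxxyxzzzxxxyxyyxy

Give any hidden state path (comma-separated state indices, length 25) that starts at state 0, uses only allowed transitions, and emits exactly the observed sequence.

  [0] x  {0,1}  => 0  start
  [1] y  {2}  => 2  0->2 ok
  [2] x  {0,1}  => 0  2->0 ok
  [3] z  {3}  => 3  0->3 ok
  [4] x  {0,1}  => 1  3->1 ok
  [5] x  {0,1}  => 1  1->1 ok
  [6] y  {2}  => 2  1->2 ok
  [7] x  {0,1}  => 1  2->1 ok
  [8] y  {2}  => 2  1->2 ok
  [9] x  {0,1}  => 1  2->1 ok
  [10] x  {0,1}  => 0  1->0 ok
  [11] y  {2}  => 2  0->2 ok
  [12] x  {0,1}  => 0  2->0 ok
  [13] z  {3}  => 3  0->3 ok
  [14] z  {3}  => 3  3->3 ok
  [15] z  {3}  => 3  3->3 ok
  [16] x  {0,1}  => 1  3->1 ok
  [17] x  {0,1}  => 1  1->1 ok
  [18] x  {0,1}  => 0  1->0 ok
  [19] y  {2}  => 2  0->2 ok
  [20] x  {0,1}  => 0  2->0 ok
  [21] y  {2}  => 2  0->2 ok
  [22] y  {2}  => 2  2->2 ok
  [23] x  {0,1}  => 1  2->1 ok
  [24] y  {2}  => 2  1->2 ok

0,2,0,3,1,1,2,1,2,1,0,2,0,3,3,3,1,1,0,2,0,2,2,1,2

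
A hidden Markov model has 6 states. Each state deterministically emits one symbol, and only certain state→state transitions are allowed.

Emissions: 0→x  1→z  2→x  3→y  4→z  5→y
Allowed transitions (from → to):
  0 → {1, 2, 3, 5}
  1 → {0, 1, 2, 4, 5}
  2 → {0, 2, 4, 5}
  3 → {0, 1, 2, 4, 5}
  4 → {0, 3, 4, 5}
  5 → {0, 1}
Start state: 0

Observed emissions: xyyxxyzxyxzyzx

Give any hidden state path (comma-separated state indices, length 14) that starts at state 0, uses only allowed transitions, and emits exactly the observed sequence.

  [0] x  {0,2}  => 0  start
  [1] y  {3,5}  => 3  0->3 ok
  [2] y  {3,5}  => 5  3->5 ok
  [3] x  {0,2}  => 0  5->0 ok
  [4] x  {0,2}  => 2  0->2 ok
  [5] y  {3,5}  => 5  2->5 ok
  [6] z  {1,4}  => 1  5->1 ok
  [7] x  {0,2}  => 0  1->0 ok
  [8] y  {3,5}  => 3  0->3 ok
  [9] x  {0,2}  => 2  3->2 ok
  [10] z  {1,4}  => 4  2->4 ok
  [11] y  {3,5}  => 3  4->3 ok
  [12] z  {1,4}  => 1  3->1 ok
  [13] x  {0,2}  => 0  1->0 ok

0,3,5,0,2,5,1,0,3,2,4,3,1,0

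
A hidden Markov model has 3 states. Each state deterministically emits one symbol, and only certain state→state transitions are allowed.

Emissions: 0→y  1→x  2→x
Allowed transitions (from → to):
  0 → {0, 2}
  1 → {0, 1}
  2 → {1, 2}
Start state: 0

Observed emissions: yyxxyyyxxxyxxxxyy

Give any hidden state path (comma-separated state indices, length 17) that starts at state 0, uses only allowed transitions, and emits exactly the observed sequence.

  pos 0: y in {0}, choose 0; start
  pos 1: y in {0}, choose 0; 0->0 ok
  pos 2: x in {1,2}, choose 2; 0->2 ok
  pos 3: x in {1,2}, choose 1; 2->1 ok
  pos 4: y in {0}, choose 0; 1->0 ok
  pos 5: y in {0}, choose 0; 0->0 ok
  pos 6: y in {0}, choose 0; 0->0 ok
  pos 7: x in {1,2}, choose 2; 0->2 ok
  pos 8: x in {1,2}, choose 1; 2->1 ok
  pos 9: x in {1,2}, choose 1; 1->1 ok
  pos 10: y in {0}, choose 0; 1->0 ok
  pos 11: x in {1,2}, choose 2; 0->2 ok
  pos 12: x in {1,2}, choose 2; 2->2 ok
  pos 13: x in {1,2}, choose 2; 2->2 ok
  pos 14: x in {1,2}, choose 1; 2->1 ok
  pos 15: y in {0}, choose 0; 1->0 ok
  pos 16: y in {0}, choose 0; 0->0 ok

0,0,2,1,0,0,0,2,1,1,0,2,2,2,1,0,0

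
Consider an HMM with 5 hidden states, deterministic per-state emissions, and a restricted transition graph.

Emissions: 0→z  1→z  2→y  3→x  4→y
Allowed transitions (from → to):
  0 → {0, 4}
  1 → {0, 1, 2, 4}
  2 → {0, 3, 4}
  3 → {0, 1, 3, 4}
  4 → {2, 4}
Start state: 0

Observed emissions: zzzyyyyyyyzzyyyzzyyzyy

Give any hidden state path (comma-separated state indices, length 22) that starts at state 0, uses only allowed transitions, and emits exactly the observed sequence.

  [0] z  {0,1}  => 0  start
  [1] z  {0,1}  => 0  0->0 ok
  [2] z  {0,1}  => 0  0->0 ok
  [3] y  {2,4}  => 4  0->4 ok
  [4] y  {2,4}  => 4  4->4 ok
  [5] y  {2,4}  => 2  4->2 ok
  [6] y  {2,4}  => 4  2->4 ok
  [7] y  {2,4}  => 2  4->2 ok
  [8] y  {2,4}  => 4  2->4 ok
  [9] y  {2,4}  => 2  4->2 ok
  [10] z  {0,1}  => 0  2->0 ok
  [11] z  {0,1}  => 0  0->0 ok
  [12] y  {2,4}  => 4  0->4 ok
  [13] y  {2,4}  => 4  4->4 ok
  [14] y  {2,4}  => 2  4->2 ok
  [15] z  {0,1}  => 0  2->0 ok
  [16] z  {0,1}  => 0  0->0 ok
  [17] y  {2,4}  => 4  0->4 ok
  [18] y  {2,4}  => 2  4->2 ok
  [19] z  {0,1}  => 0  2->0 ok
  [20] y  {2,4}  => 4  0->4 ok
  [21] y  {2,4}  => 2  4->2 ok

0,0,0,4,4,2,4,2,4,2,0,0,4,4,2,0,0,4,2,0,4,2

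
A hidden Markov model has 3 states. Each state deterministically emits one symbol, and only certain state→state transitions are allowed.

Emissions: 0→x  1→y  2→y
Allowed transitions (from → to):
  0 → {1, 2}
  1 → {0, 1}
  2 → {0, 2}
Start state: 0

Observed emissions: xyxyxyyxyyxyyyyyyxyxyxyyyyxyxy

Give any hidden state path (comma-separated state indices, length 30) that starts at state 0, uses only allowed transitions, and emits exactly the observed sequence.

0,1,0,2,0,2,2,0,2,2,0,1,1,1,1,1,1,0,1,0,2,0,2,2,2,2,0,2,0,1

  [0] x  {0}  => 0  start
  [1] y  {1,2}  => 1  0->1 ok
  [2] x  {0}  => 0  1->0 ok
  [3] y  {1,2}  => 2  0->2 ok
  [4] x  {0}  => 0  2->0 ok
  [5] y  {1,2}  => 2  0->2 ok
  [6] y  {1,2}  => 2  2->2 ok
  [7] x  {0}  => 0  2->0 ok
  [8] y  {1,2}  => 2  0->2 ok
  [9] y  {1,2}  => 2  2->2 ok
  [10] x  {0}  => 0  2->0 ok
  [11] y  {1,2}  => 1  0->1 ok
  [12] y  {1,2}  => 1  1->1 ok
  [13] y  {1,2}  => 1  1->1 ok
  [14] y  {1,2}  => 1  1->1 ok
  [15] y  {1,2}  => 1  1->1 ok
  [16] y  {1,2}  => 1  1->1 ok
  [17] x  {0}  => 0  1->0 ok
  [18] y  {1,2}  => 1  0->1 ok
  [19] x  {0}  => 0  1->0 ok
  [20] y  {1,2}  => 2  0->2 ok
  [21] x  {0}  => 0  2->0 ok
  [22] y  {1,2}  => 2  0->2 ok
  [23] y  {1,2}  => 2  2->2 ok
  [24] y  {1,2}  => 2  2->2 ok
  [25] y  {1,2}  => 2  2->2 ok
  [26] x  {0}  => 0  2->0 ok
  [27] y  {1,2}  => 2  0->2 ok
  [28] x  {0}  => 0  2->0 ok
  [29] y  {1,2}  => 1  0->1 ok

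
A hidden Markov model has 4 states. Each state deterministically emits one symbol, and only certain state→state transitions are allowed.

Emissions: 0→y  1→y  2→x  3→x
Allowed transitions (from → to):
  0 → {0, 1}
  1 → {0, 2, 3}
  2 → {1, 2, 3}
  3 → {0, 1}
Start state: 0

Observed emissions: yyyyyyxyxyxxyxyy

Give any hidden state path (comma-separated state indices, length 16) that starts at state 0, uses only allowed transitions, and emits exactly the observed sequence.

0,1,0,0,0,1,3,1,3,1,2,2,1,3,0,0

  pos 0: y in {0,1}, choose 0; start
  pos 1: y in {0,1}, choose 1; 0->1 ok
  pos 2: y in {0,1}, choose 0; 1->0 ok
  pos 3: y in {0,1}, choose 0; 0->0 ok
  pos 4: y in {0,1}, choose 0; 0->0 ok
  pos 5: y in {0,1}, choose 1; 0->1 ok
  pos 6: x in {2,3}, choose 3; 1->3 ok
  pos 7: y in {0,1}, choose 1; 3->1 ok
  pos 8: x in {2,3}, choose 3; 1->3 ok
  pos 9: y in {0,1}, choose 1; 3->1 ok
  pos 10: x in {2,3}, choose 2; 1->2 ok
  pos 11: x in {2,3}, choose 2; 2->2 ok
  pos 12: y in {0,1}, choose 1; 2->1 ok
  pos 13: x in {2,3}, choose 3; 1->3 ok
  pos 14: y in {0,1}, choose 0; 3->0 ok
  pos 15: y in {0,1}, choose 0; 0->0 ok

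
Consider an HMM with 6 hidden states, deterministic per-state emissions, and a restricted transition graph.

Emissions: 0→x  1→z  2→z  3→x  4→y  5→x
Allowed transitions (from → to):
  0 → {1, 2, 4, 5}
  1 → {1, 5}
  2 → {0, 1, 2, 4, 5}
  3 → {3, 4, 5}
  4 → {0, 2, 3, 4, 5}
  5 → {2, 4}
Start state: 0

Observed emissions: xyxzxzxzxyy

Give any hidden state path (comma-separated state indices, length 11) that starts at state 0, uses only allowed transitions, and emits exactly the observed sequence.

0,4,5,2,5,2,0,1,5,4,4

  t0 'x' -> {0,3,5}, take 0 (start)
  t1 'y' -> {4}, take 4 (0->4 ok)
  t2 'x' -> {0,3,5}, take 5 (4->5 ok)
  t3 'z' -> {1,2}, take 2 (5->2 ok)
  t4 'x' -> {0,3,5}, take 5 (2->5 ok)
  t5 'z' -> {1,2}, take 2 (5->2 ok)
  t6 'x' -> {0,3,5}, take 0 (2->0 ok)
  t7 'z' -> {1,2}, take 1 (0->1 ok)
  t8 'x' -> {0,3,5}, take 5 (1->5 ok)
  t9 'y' -> {4}, take 4 (5->4 ok)
  t10 'y' -> {4}, take 4 (4->4 ok)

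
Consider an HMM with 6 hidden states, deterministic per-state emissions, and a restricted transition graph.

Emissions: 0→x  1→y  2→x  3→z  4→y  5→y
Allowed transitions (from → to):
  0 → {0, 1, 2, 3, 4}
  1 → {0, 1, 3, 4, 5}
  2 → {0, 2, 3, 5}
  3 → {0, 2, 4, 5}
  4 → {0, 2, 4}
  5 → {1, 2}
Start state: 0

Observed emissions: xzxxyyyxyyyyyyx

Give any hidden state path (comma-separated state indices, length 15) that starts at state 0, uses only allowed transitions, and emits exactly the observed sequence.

  pos 0: x in {0,2}, choose 0; start
  pos 1: z in {3}, choose 3; 0->3 ok
  pos 2: x in {0,2}, choose 2; 3->2 ok
  pos 3: x in {0,2}, choose 2; 2->2 ok
  pos 4: y in {1,4,5}, choose 5; 2->5 ok
  pos 5: y in {1,4,5}, choose 1; 5->1 ok
  pos 6: y in {1,4,5}, choose 4; 1->4 ok
  pos 7: x in {0,2}, choose 0; 4->0 ok
  pos 8: y in {1,4,5}, choose 1; 0->1 ok
  pos 9: y in {1,4,5}, choose 5; 1->5 ok
  pos 10: y in {1,4,5}, choose 1; 5->1 ok
  pos 11: y in {1,4,5}, choose 1; 1->1 ok
  pos 12: y in {1,4,5}, choose 5; 1->5 ok
  pos 13: y in {1,4,5}, choose 1; 5->1 ok
  pos 14: x in {0,2}, choose 0; 1->0 ok

0,3,2,2,5,1,4,0,1,5,1,1,5,1,0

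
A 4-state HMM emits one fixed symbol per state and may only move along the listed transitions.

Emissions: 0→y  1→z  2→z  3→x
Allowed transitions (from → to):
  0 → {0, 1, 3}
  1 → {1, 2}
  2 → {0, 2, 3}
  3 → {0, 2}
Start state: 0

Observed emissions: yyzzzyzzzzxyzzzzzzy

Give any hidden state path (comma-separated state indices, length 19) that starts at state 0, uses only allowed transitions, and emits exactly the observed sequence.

0,0,1,2,2,0,1,1,2,2,3,0,1,1,1,2,2,2,0

  pos 0: y in {0}, choose 0; start
  pos 1: y in {0}, choose 0; 0->0 ok
  pos 2: z in {1,2}, choose 1; 0->1 ok
  pos 3: z in {1,2}, choose 2; 1->2 ok
  pos 4: z in {1,2}, choose 2; 2->2 ok
  pos 5: y in {0}, choose 0; 2->0 ok
  pos 6: z in {1,2}, choose 1; 0->1 ok
  pos 7: z in {1,2}, choose 1; 1->1 ok
  pos 8: z in {1,2}, choose 2; 1->2 ok
  pos 9: z in {1,2}, choose 2; 2->2 ok
  pos 10: x in {3}, choose 3; 2->3 ok
  pos 11: y in {0}, choose 0; 3->0 ok
  pos 12: z in {1,2}, choose 1; 0->1 ok
  pos 13: z in {1,2}, choose 1; 1->1 ok
  pos 14: z in {1,2}, choose 1; 1->1 ok
  pos 15: z in {1,2}, choose 2; 1->2 ok
  pos 16: z in {1,2}, choose 2; 2->2 ok
  pos 17: z in {1,2}, choose 2; 2->2 ok
  pos 18: y in {0}, choose 0; 2->0 ok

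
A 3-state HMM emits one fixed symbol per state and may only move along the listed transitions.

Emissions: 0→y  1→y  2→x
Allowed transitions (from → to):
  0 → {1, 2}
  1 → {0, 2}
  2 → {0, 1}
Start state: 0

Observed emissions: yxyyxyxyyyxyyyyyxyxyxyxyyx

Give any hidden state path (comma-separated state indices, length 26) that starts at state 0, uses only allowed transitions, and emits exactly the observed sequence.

  0: obs=y cand={0,1} pick 0 [start]
  1: obs=x cand={2} pick 2 [0->2 ok]
  2: obs=y cand={0,1} pick 0 [2->0 ok]
  3: obs=y cand={0,1} pick 1 [0->1 ok]
  4: obs=x cand={2} pick 2 [1->2 ok]
  5: obs=y cand={0,1} pick 1 [2->1 ok]
  6: obs=x cand={2} pick 2 [1->2 ok]
  7: obs=y cand={0,1} pick 0 [2->0 ok]
  8: obs=y cand={0,1} pick 1 [0->1 ok]
  9: obs=y cand={0,1} pick 0 [1->0 ok]
  10: obs=x cand={2} pick 2 [0->2 ok]
  11: obs=y cand={0,1} pick 0 [2->0 ok]
  12: obs=y cand={0,1} pick 1 [0->1 ok]
  13: obs=y cand={0,1} pick 0 [1->0 ok]
  14: obs=y cand={0,1} pick 1 [0->1 ok]
  15: obs=y cand={0,1} pick 0 [1->0 ok]
  16: obs=x cand={2} pick 2 [0->2 ok]
  17: obs=y cand={0,1} pick 0 [2->0 ok]
  18: obs=x cand={2} pick 2 [0->2 ok]
  19: obs=y cand={0,1} pick 1 [2->1 ok]
  20: obs=x cand={2} pick 2 [1->2 ok]
  21: obs=y cand={0,1} pick 1 [2->1 ok]
  22: obs=x cand={2} pick 2 [1->2 ok]
  23: obs=y cand={0,1} pick 0 [2->0 ok]
  24: obs=y cand={0,1} pick 1 [0->1 ok]
  25: obs=x cand={2} pick 2 [1->2 ok]

0,2,0,1,2,1,2,0,1,0,2,0,1,0,1,0,2,0,2,1,2,1,2,0,1,2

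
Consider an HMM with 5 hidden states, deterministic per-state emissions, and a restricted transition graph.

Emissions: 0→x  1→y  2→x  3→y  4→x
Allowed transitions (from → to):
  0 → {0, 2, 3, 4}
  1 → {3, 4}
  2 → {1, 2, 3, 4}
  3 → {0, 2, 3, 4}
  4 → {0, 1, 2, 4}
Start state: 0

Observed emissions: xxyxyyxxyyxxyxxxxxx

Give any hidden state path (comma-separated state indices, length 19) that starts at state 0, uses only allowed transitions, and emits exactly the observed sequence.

0,4,1,4,1,3,2,2,1,3,4,2,3,4,2,4,0,4,0

  t0 'x' -> {0,2,4}, take 0 (start)
  t1 'x' -> {0,2,4}, take 4 (0->4 ok)
  t2 'y' -> {1,3}, take 1 (4->1 ok)
  t3 'x' -> {0,2,4}, take 4 (1->4 ok)
  t4 'y' -> {1,3}, take 1 (4->1 ok)
  t5 'y' -> {1,3}, take 3 (1->3 ok)
  t6 'x' -> {0,2,4}, take 2 (3->2 ok)
  t7 'x' -> {0,2,4}, take 2 (2->2 ok)
  t8 'y' -> {1,3}, take 1 (2->1 ok)
  t9 'y' -> {1,3}, take 3 (1->3 ok)
  t10 'x' -> {0,2,4}, take 4 (3->4 ok)
  t11 'x' -> {0,2,4}, take 2 (4->2 ok)
  t12 'y' -> {1,3}, take 3 (2->3 ok)
  t13 'x' -> {0,2,4}, take 4 (3->4 ok)
  t14 'x' -> {0,2,4}, take 2 (4->2 ok)
  t15 'x' -> {0,2,4}, take 4 (2->4 ok)
  t16 'x' -> {0,2,4}, take 0 (4->0 ok)
  t17 'x' -> {0,2,4}, take 4 (0->4 ok)
  t18 'x' -> {0,2,4}, take 0 (4->0 ok)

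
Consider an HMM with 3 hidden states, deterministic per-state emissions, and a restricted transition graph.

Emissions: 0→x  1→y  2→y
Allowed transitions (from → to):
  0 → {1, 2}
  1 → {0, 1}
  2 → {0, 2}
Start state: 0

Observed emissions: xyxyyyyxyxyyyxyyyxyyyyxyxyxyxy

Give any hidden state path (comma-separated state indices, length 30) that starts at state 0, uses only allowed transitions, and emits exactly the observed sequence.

0,1,0,2,2,2,2,0,2,0,1,1,1,0,1,1,1,0,2,2,2,2,0,2,0,2,0,1,0,2

  pos 0: x in {0}, choose 0; start
  pos 1: y in {1,2}, choose 1; 0->1 ok
  pos 2: x in {0}, choose 0; 1->0 ok
  pos 3: y in {1,2}, choose 2; 0->2 ok
  pos 4: y in {1,2}, choose 2; 2->2 ok
  pos 5: y in {1,2}, choose 2; 2->2 ok
  pos 6: y in {1,2}, choose 2; 2->2 ok
  pos 7: x in {0}, choose 0; 2->0 ok
  pos 8: y in {1,2}, choose 2; 0->2 ok
  pos 9: x in {0}, choose 0; 2->0 ok
  pos 10: y in {1,2}, choose 1; 0->1 ok
  pos 11: y in {1,2}, choose 1; 1->1 ok
  pos 12: y in {1,2}, choose 1; 1->1 ok
  pos 13: x in {0}, choose 0; 1->0 ok
  pos 14: y in {1,2}, choose 1; 0->1 ok
  pos 15: y in {1,2}, choose 1; 1->1 ok
  pos 16: y in {1,2}, choose 1; 1->1 ok
  pos 17: x in {0}, choose 0; 1->0 ok
  pos 18: y in {1,2}, choose 2; 0->2 ok
  pos 19: y in {1,2}, choose 2; 2->2 ok
  pos 20: y in {1,2}, choose 2; 2->2 ok
  pos 21: y in {1,2}, choose 2; 2->2 ok
  pos 22: x in {0}, choose 0; 2->0 ok
  pos 23: y in {1,2}, choose 2; 0->2 ok
  pos 24: x in {0}, choose 0; 2->0 ok
  pos 25: y in {1,2}, choose 2; 0->2 ok
  pos 26: x in {0}, choose 0; 2->0 ok
  pos 27: y in {1,2}, choose 1; 0->1 ok
  pos 28: x in {0}, choose 0; 1->0 ok
  pos 29: y in {1,2}, choose 2; 0->2 ok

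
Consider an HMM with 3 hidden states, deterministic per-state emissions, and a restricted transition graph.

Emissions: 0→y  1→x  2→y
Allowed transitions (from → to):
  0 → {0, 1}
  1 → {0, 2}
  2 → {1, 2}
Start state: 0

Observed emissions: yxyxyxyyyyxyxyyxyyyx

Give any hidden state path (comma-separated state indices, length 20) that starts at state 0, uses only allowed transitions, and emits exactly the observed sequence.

  [0] y  {0,2}  => 0  start
  [1] x  {1}  => 1  0->1 ok
  [2] y  {0,2}  => 2  1->2 ok
  [3] x  {1}  => 1  2->1 ok
  [4] y  {0,2}  => 2  1->2 ok
  [5] x  {1}  => 1  2->1 ok
  [6] y  {0,2}  => 0  1->0 ok
  [7] y  {0,2}  => 0  0->0 ok
  [8] y  {0,2}  => 0  0->0 ok
  [9] y  {0,2}  => 0  0->0 ok
  [10] x  {1}  => 1  0->1 ok
  [11] y  {0,2}  => 2  1->2 ok
  [12] x  {1}  => 1  2->1 ok
  [13] y  {0,2}  => 2  1->2 ok
  [14] y  {0,2}  => 2  2->2 ok
  [15] x  {1}  => 1  2->1 ok
  [16] y  {0,2}  => 0  1->0 ok
  [17] y  {0,2}  => 0  0->0 ok
  [18] y  {0,2}  => 0  0->0 ok
  [19] x  {1}  => 1  0->1 ok

0,1,2,1,2,1,0,0,0,0,1,2,1,2,2,1,0,0,0,1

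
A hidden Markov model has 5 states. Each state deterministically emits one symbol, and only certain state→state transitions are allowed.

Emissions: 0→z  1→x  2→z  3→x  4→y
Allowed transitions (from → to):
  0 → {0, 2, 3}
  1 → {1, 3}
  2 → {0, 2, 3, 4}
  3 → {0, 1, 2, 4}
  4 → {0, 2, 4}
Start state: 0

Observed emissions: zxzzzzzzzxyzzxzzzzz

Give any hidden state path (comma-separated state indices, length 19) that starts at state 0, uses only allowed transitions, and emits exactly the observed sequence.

0,3,2,0,0,2,0,2,0,3,4,2,2,3,2,0,0,0,0

  pos 0: z in {0,2}, choose 0; start
  pos 1: x in {1,3}, choose 3; 0->3 ok
  pos 2: z in {0,2}, choose 2; 3->2 ok
  pos 3: z in {0,2}, choose 0; 2->0 ok
  pos 4: z in {0,2}, choose 0; 0->0 ok
  pos 5: z in {0,2}, choose 2; 0->2 ok
  pos 6: z in {0,2}, choose 0; 2->0 ok
  pos 7: z in {0,2}, choose 2; 0->2 ok
  pos 8: z in {0,2}, choose 0; 2->0 ok
  pos 9: x in {1,3}, choose 3; 0->3 ok
  pos 10: y in {4}, choose 4; 3->4 ok
  pos 11: z in {0,2}, choose 2; 4->2 ok
  pos 12: z in {0,2}, choose 2; 2->2 ok
  pos 13: x in {1,3}, choose 3; 2->3 ok
  pos 14: z in {0,2}, choose 2; 3->2 ok
  pos 15: z in {0,2}, choose 0; 2->0 ok
  pos 16: z in {0,2}, choose 0; 0->0 ok
  pos 17: z in {0,2}, choose 0; 0->0 ok
  pos 18: z in {0,2}, choose 0; 0->0 ok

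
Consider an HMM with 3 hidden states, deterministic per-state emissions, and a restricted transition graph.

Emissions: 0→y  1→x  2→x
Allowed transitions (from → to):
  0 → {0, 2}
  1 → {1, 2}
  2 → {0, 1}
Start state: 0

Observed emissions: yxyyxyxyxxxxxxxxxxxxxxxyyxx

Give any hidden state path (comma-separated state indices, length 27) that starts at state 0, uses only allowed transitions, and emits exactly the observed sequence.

0,2,0,0,2,0,2,0,2,1,1,1,1,2,1,1,2,1,1,1,2,1,2,0,0,2,1

  pos 0: y in {0}, choose 0; start
  pos 1: x in {1,2}, choose 2; 0->2 ok
  pos 2: y in {0}, choose 0; 2->0 ok
  pos 3: y in {0}, choose 0; 0->0 ok
  pos 4: x in {1,2}, choose 2; 0->2 ok
  pos 5: y in {0}, choose 0; 2->0 ok
  pos 6: x in {1,2}, choose 2; 0->2 ok
  pos 7: y in {0}, choose 0; 2->0 ok
  pos 8: x in {1,2}, choose 2; 0->2 ok
  pos 9: x in {1,2}, choose 1; 2->1 ok
  pos 10: x in {1,2}, choose 1; 1->1 ok
  pos 11: x in {1,2}, choose 1; 1->1 ok
  pos 12: x in {1,2}, choose 1; 1->1 ok
  pos 13: x in {1,2}, choose 2; 1->2 ok
  pos 14: x in {1,2}, choose 1; 2->1 ok
  pos 15: x in {1,2}, choose 1; 1->1 ok
  pos 16: x in {1,2}, choose 2; 1->2 ok
  pos 17: x in {1,2}, choose 1; 2->1 ok
  pos 18: x in {1,2}, choose 1; 1->1 ok
  pos 19: x in {1,2}, choose 1; 1->1 ok
  pos 20: x in {1,2}, choose 2; 1->2 ok
  pos 21: x in {1,2}, choose 1; 2->1 ok
  pos 22: x in {1,2}, choose 2; 1->2 ok
  pos 23: y in {0}, choose 0; 2->0 ok
  pos 24: y in {0}, choose 0; 0->0 ok
  pos 25: x in {1,2}, choose 2; 0->2 ok
  pos 26: x in {1,2}, choose 1; 2->1 ok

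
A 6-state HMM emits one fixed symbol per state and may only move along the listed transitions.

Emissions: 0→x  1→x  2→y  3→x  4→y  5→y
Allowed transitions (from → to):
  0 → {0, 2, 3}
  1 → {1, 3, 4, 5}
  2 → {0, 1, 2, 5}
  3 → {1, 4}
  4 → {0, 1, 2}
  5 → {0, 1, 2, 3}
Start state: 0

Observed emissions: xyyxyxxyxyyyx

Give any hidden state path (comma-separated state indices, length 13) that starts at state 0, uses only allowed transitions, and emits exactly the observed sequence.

  [0] x  {0,1,3}  => 0  start
  [1] y  {2,4,5}  => 2  0->2 ok
  [2] y  {2,4,5}  => 2  2->2 ok
  [3] x  {0,1,3}  => 0  2->0 ok
  [4] y  {2,4,5}  => 2  0->2 ok
  [5] x  {0,1,3}  => 1  2->1 ok
  [6] x  {0,1,3}  => 3  1->3 ok
  [7] y  {2,4,5}  => 4  3->4 ok
  [8] x  {0,1,3}  => 0  4->0 ok
  [9] y  {2,4,5}  => 2  0->2 ok
  [10] y  {2,4,5}  => 5  2->5 ok
  [11] y  {2,4,5}  => 2  5->2 ok
  [12] x  {0,1,3}  => 0  2->0 ok

0,2,2,0,2,1,3,4,0,2,5,2,0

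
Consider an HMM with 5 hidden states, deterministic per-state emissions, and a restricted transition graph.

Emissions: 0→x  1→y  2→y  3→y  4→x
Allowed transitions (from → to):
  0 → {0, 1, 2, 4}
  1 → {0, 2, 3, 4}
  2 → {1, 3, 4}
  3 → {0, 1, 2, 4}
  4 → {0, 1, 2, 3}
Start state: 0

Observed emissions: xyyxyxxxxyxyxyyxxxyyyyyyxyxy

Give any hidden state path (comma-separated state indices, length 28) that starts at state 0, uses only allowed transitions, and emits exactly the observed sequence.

  pos 0: x in {0,4}, choose 0; start
  pos 1: y in {1,2,3}, choose 2; 0->2 ok
  pos 2: y in {1,2,3}, choose 3; 2->3 ok
  pos 3: x in {0,4}, choose 4; 3->4 ok
  pos 4: y in {1,2,3}, choose 1; 4->1 ok
  pos 5: x in {0,4}, choose 4; 1->4 ok
  pos 6: x in {0,4}, choose 0; 4->0 ok
  pos 7: x in {0,4}, choose 4; 0->4 ok
  pos 8: x in {0,4}, choose 0; 4->0 ok
  pos 9: y in {1,2,3}, choose 1; 0->1 ok
  pos 10: x in {0,4}, choose 0; 1->0 ok
  pos 11: y in {1,2,3}, choose 1; 0->1 ok
  pos 12: x in {0,4}, choose 0; 1->0 ok
  pos 13: y in {1,2,3}, choose 1; 0->1 ok
  pos 14: y in {1,2,3}, choose 2; 1->2 ok
  pos 15: x in {0,4}, choose 4; 2->4 ok
  pos 16: x in {0,4}, choose 0; 4->0 ok
  pos 17: x in {0,4}, choose 0; 0->0 ok
  pos 18: y in {1,2,3}, choose 2; 0->2 ok
  pos 19: y in {1,2,3}, choose 3; 2->3 ok
  pos 20: y in {1,2,3}, choose 2; 3->2 ok
  pos 21: y in {1,2,3}, choose 3; 2->3 ok
  pos 22: y in {1,2,3}, choose 2; 3->2 ok
  pos 23: y in {1,2,3}, choose 3; 2->3 ok
  pos 24: x in {0,4}, choose 4; 3->4 ok
  pos 25: y in {1,2,3}, choose 3; 4->3 ok
  pos 26: x in {0,4}, choose 0; 3->0 ok
  pos 27: y in {1,2,3}, choose 2; 0->2 ok

0,2,3,4,1,4,0,4,0,1,0,1,0,1,2,4,0,0,2,3,2,3,2,3,4,3,0,2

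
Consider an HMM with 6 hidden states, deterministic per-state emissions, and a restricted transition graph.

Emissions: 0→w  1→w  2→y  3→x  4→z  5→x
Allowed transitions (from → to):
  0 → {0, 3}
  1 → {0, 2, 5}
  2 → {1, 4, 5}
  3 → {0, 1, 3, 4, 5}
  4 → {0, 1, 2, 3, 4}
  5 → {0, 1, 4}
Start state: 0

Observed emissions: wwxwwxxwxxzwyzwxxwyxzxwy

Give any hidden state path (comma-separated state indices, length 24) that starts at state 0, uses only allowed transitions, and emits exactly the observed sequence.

0,0,3,1,0,3,5,0,3,5,4,1,2,4,0,3,5,1,2,5,4,3,1,2

  0: obs=w cand={0,1} pick 0 [start]
  1: obs=w cand={0,1} pick 0 [0->0 ok]
  2: obs=x cand={3,5} pick 3 [0->3 ok]
  3: obs=w cand={0,1} pick 1 [3->1 ok]
  4: obs=w cand={0,1} pick 0 [1->0 ok]
  5: obs=x cand={3,5} pick 3 [0->3 ok]
  6: obs=x cand={3,5} pick 5 [3->5 ok]
  7: obs=w cand={0,1} pick 0 [5->0 ok]
  8: obs=x cand={3,5} pick 3 [0->3 ok]
  9: obs=x cand={3,5} pick 5 [3->5 ok]
  10: obs=z cand={4} pick 4 [5->4 ok]
  11: obs=w cand={0,1} pick 1 [4->1 ok]
  12: obs=y cand={2} pick 2 [1->2 ok]
  13: obs=z cand={4} pick 4 [2->4 ok]
  14: obs=w cand={0,1} pick 0 [4->0 ok]
  15: obs=x cand={3,5} pick 3 [0->3 ok]
  16: obs=x cand={3,5} pick 5 [3->5 ok]
  17: obs=w cand={0,1} pick 1 [5->1 ok]
  18: obs=y cand={2} pick 2 [1->2 ok]
  19: obs=x cand={3,5} pick 5 [2->5 ok]
  20: obs=z cand={4} pick 4 [5->4 ok]
  21: obs=x cand={3,5} pick 3 [4->3 ok]
  22: obs=w cand={0,1} pick 1 [3->1 ok]
  23: obs=y cand={2} pick 2 [1->2 ok]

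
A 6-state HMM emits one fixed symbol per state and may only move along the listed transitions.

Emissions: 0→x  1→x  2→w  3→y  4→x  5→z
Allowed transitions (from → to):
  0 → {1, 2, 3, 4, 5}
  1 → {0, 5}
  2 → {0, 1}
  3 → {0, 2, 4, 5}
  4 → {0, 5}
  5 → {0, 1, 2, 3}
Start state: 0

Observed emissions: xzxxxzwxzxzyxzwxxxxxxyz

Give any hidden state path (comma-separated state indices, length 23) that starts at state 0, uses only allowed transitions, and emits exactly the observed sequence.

0,5,1,0,4,5,2,0,5,0,5,3,4,5,2,1,0,1,0,4,0,3,5

  0: obs=x cand={0,1,4} pick 0 [start]
  1: obs=z cand={5} pick 5 [0->5 ok]
  2: obs=x cand={0,1,4} pick 1 [5->1 ok]
  3: obs=x cand={0,1,4} pick 0 [1->0 ok]
  4: obs=x cand={0,1,4} pick 4 [0->4 ok]
  5: obs=z cand={5} pick 5 [4->5 ok]
  6: obs=w cand={2} pick 2 [5->2 ok]
  7: obs=x cand={0,1,4} pick 0 [2->0 ok]
  8: obs=z cand={5} pick 5 [0->5 ok]
  9: obs=x cand={0,1,4} pick 0 [5->0 ok]
  10: obs=z cand={5} pick 5 [0->5 ok]
  11: obs=y cand={3} pick 3 [5->3 ok]
  12: obs=x cand={0,1,4} pick 4 [3->4 ok]
  13: obs=z cand={5} pick 5 [4->5 ok]
  14: obs=w cand={2} pick 2 [5->2 ok]
  15: obs=x cand={0,1,4} pick 1 [2->1 ok]
  16: obs=x cand={0,1,4} pick 0 [1->0 ok]
  17: obs=x cand={0,1,4} pick 1 [0->1 ok]
  18: obs=x cand={0,1,4} pick 0 [1->0 ok]
  19: obs=x cand={0,1,4} pick 4 [0->4 ok]
  20: obs=x cand={0,1,4} pick 0 [4->0 ok]
  21: obs=y cand={3} pick 3 [0->3 ok]
  22: obs=z cand={5} pick 5 [3->5 ok]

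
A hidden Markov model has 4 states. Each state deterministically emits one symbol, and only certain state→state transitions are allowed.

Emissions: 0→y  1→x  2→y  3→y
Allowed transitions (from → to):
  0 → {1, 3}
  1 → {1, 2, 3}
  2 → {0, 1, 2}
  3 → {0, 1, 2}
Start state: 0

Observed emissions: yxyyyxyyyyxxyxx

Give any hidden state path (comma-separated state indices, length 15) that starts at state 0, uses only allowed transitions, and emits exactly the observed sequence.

0,1,3,2,0,1,2,2,0,3,1,1,3,1,1

  [0] y  {0,2,3}  => 0  start
  [1] x  {1}  => 1  0->1 ok
  [2] y  {0,2,3}  => 3  1->3 ok
  [3] y  {0,2,3}  => 2  3->2 ok
  [4] y  {0,2,3}  => 0  2->0 ok
  [5] x  {1}  => 1  0->1 ok
  [6] y  {0,2,3}  => 2  1->2 ok
  [7] y  {0,2,3}  => 2  2->2 ok
  [8] y  {0,2,3}  => 0  2->0 ok
  [9] y  {0,2,3}  => 3  0->3 ok
  [10] x  {1}  => 1  3->1 ok
  [11] x  {1}  => 1  1->1 ok
  [12] y  {0,2,3}  => 3  1->3 ok
  [13] x  {1}  => 1  3->1 ok
  [14] x  {1}  => 1  1->1 ok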